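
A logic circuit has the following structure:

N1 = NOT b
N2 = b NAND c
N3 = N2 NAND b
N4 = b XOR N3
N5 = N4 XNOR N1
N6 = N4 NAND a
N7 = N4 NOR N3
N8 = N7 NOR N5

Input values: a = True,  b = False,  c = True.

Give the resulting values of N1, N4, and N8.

N1 = NOT b = NOT False = True
N2 = b NAND c = False NAND True = True
N3 = N2 NAND b = True NAND False = True
N4 = b XOR N3 = False XOR True = True
N5 = N4 XNOR N1 = True XNOR True = True
N7 = N4 NOR N3 = True NOR True = False
N8 = N7 NOR N5 = False NOR True = False

N1 = True, N4 = True, N8 = False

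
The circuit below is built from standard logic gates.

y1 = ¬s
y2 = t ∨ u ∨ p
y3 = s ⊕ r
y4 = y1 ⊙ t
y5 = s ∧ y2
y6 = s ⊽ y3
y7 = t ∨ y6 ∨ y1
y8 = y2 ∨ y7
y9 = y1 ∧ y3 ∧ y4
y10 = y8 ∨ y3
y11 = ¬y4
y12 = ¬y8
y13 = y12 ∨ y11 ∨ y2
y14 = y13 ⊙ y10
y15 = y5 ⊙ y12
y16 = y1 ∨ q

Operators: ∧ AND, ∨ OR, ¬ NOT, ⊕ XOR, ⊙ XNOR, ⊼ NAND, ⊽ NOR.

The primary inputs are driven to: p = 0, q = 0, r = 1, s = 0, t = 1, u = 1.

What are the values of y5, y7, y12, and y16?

y1 = NOT s = NOT 0 = 1
y2 = t OR u OR p = 1 OR 1 OR 0 = 1
y3 = s XOR r = 0 XOR 1 = 1
y5 = s AND y2 = 0 AND 1 = 0
y6 = s NOR y3 = 0 NOR 1 = 0
y7 = t OR y6 OR y1 = 1 OR 0 OR 1 = 1
y8 = y2 OR y7 = 1 OR 1 = 1
y12 = NOT y8 = NOT 1 = 0
y16 = y1 OR q = 1 OR 0 = 1

y5 = 0, y7 = 1, y12 = 0, y16 = 1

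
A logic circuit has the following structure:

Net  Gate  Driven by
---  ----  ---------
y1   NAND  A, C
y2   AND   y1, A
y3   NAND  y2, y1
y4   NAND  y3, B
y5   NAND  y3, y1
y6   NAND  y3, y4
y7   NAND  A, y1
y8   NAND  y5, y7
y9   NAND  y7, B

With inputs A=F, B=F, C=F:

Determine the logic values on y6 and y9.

y1 = A NAND C = F NAND F = T
y2 = y1 AND A = T AND F = F
y3 = y2 NAND y1 = F NAND T = T
y4 = y3 NAND B = T NAND F = T
y6 = y3 NAND y4 = T NAND T = F
y7 = A NAND y1 = F NAND T = T
y9 = y7 NAND B = T NAND F = T

y6 = F; y9 = T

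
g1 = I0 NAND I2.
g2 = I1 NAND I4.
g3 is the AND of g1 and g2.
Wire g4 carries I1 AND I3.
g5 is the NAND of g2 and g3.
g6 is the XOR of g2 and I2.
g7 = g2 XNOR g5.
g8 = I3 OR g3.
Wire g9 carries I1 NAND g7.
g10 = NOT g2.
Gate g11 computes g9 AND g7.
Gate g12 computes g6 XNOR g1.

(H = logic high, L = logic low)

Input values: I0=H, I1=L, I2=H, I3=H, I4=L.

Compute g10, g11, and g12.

g10 = L, g11 = H, g12 = H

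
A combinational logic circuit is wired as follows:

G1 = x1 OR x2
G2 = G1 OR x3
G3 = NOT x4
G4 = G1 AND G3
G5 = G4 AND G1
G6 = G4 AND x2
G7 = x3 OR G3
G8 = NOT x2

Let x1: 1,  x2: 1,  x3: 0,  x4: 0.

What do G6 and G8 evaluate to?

G6 = 1, G8 = 0

G1 = x1 OR x2 = 1 OR 1 = 1
G3 = NOT x4 = NOT 0 = 1
G4 = G1 AND G3 = 1 AND 1 = 1
G6 = G4 AND x2 = 1 AND 1 = 1
G8 = NOT x2 = NOT 1 = 0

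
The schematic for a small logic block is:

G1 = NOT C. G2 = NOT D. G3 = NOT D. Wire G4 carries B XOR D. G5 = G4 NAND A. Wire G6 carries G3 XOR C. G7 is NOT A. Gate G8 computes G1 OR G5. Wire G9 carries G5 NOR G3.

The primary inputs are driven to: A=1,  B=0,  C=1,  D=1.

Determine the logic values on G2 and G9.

G2 = 0  G9 = 1

G2 = NOT D = NOT 1 = 0
G3 = NOT D = NOT 1 = 0
G4 = B XOR D = 0 XOR 1 = 1
G5 = G4 NAND A = 1 NAND 1 = 0
G9 = G5 NOR G3 = 0 NOR 0 = 1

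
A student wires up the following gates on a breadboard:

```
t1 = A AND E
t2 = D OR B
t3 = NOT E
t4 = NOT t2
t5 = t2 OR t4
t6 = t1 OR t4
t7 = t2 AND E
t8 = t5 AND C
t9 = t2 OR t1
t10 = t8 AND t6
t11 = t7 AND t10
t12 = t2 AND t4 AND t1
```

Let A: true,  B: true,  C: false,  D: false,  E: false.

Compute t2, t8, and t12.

t2 = true; t8 = false; t12 = false

t1 = A AND E = true AND false = false
t2 = D OR B = false OR true = true
t4 = NOT t2 = NOT true = false
t5 = t2 OR t4 = true OR false = true
t8 = t5 AND C = true AND false = false
t12 = t2 AND t4 AND t1 = true AND false AND false = false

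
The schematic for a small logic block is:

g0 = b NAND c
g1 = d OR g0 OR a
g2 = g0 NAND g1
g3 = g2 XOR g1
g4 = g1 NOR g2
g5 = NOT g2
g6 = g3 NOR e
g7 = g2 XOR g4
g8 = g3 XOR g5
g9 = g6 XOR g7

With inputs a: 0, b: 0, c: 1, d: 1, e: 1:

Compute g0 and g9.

g0 = 1, g9 = 0

g0 = b NAND c = 0 NAND 1 = 1
g1 = d OR g0 OR a = 1 OR 1 OR 0 = 1
g2 = g0 NAND g1 = 1 NAND 1 = 0
g3 = g2 XOR g1 = 0 XOR 1 = 1
g4 = g1 NOR g2 = 1 NOR 0 = 0
g6 = g3 NOR e = 1 NOR 1 = 0
g7 = g2 XOR g4 = 0 XOR 0 = 0
g9 = g6 XOR g7 = 0 XOR 0 = 0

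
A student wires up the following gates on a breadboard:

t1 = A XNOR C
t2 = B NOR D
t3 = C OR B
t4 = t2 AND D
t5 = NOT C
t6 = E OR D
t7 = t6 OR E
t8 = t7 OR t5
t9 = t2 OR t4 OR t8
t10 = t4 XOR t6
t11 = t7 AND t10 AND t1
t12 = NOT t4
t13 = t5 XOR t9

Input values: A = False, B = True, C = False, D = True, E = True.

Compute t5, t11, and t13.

t5 = True, t11 = True, t13 = False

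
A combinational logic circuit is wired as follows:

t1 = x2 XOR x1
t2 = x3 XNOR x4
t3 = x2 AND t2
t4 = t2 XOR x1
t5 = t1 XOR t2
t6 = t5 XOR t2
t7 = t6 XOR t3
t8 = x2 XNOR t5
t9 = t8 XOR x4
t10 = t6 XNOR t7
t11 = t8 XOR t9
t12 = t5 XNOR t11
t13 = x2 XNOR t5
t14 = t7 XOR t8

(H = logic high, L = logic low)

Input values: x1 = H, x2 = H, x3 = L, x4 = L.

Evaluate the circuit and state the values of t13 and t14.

t13 = H, t14 = L

t1 = x2 XOR x1 = H XOR H = L
t2 = x3 XNOR x4 = L XNOR L = H
t3 = x2 AND t2 = H AND H = H
t5 = t1 XOR t2 = L XOR H = H
t6 = t5 XOR t2 = H XOR H = L
t7 = t6 XOR t3 = L XOR H = H
t8 = x2 XNOR t5 = H XNOR H = H
t13 = x2 XNOR t5 = H XNOR H = H
t14 = t7 XOR t8 = H XOR H = L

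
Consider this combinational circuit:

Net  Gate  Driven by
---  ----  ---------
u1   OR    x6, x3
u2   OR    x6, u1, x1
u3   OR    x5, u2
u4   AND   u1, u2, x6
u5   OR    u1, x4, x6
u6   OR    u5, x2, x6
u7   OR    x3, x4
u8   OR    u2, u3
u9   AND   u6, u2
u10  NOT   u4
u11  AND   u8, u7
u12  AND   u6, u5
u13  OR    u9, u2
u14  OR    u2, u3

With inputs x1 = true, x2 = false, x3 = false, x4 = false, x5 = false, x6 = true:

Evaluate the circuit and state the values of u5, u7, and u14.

u5 = true, u7 = false, u14 = true

u1 = x6 OR x3 = true OR false = true
u2 = x6 OR u1 OR x1 = true OR true OR true = true
u3 = x5 OR u2 = false OR true = true
u5 = u1 OR x4 OR x6 = true OR false OR true = true
u7 = x3 OR x4 = false OR false = false
u14 = u2 OR u3 = true OR true = true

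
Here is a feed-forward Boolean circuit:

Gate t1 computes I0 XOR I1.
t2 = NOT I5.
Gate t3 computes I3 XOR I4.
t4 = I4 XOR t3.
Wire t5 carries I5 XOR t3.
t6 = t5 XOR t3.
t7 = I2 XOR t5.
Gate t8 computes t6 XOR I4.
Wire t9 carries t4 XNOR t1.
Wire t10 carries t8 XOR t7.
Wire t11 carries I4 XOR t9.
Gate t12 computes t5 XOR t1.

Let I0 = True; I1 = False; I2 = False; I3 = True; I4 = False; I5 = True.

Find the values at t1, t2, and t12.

t1 = True, t2 = False, t12 = True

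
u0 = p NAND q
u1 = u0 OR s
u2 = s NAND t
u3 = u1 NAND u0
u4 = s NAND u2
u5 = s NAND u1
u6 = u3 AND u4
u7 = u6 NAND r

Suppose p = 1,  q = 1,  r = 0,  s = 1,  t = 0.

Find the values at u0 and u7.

u0 = 0  u7 = 1

u0 = p NAND q = 1 NAND 1 = 0
u1 = u0 OR s = 0 OR 1 = 1
u2 = s NAND t = 1 NAND 0 = 1
u3 = u1 NAND u0 = 1 NAND 0 = 1
u4 = s NAND u2 = 1 NAND 1 = 0
u6 = u3 AND u4 = 1 AND 0 = 0
u7 = u6 NAND r = 0 NAND 0 = 1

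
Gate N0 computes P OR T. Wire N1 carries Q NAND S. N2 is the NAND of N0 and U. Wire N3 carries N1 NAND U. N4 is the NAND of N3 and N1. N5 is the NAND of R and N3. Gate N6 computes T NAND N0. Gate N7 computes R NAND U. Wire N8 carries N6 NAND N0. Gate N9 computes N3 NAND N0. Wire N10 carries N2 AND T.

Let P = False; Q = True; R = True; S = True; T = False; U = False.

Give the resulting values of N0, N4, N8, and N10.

N0 = P OR T = False OR False = False
N1 = Q NAND S = True NAND True = False
N2 = N0 NAND U = False NAND False = True
N3 = N1 NAND U = False NAND False = True
N4 = N3 NAND N1 = True NAND False = True
N6 = T NAND N0 = False NAND False = True
N8 = N6 NAND N0 = True NAND False = True
N10 = N2 AND T = True AND False = False

N0 = False, N4 = True, N8 = True, N10 = False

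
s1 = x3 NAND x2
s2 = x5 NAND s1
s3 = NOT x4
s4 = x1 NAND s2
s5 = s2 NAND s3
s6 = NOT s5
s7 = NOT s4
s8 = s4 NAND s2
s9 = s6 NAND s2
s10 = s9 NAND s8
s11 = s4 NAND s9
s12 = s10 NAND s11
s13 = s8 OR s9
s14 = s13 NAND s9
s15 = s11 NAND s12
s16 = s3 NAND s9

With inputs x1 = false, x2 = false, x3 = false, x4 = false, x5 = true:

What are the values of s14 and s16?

s1 = x3 NAND x2 = false NAND false = true
s2 = x5 NAND s1 = true NAND true = false
s3 = NOT x4 = NOT false = true
s4 = x1 NAND s2 = false NAND false = true
s5 = s2 NAND s3 = false NAND true = true
s6 = NOT s5 = NOT true = false
s8 = s4 NAND s2 = true NAND false = true
s9 = s6 NAND s2 = false NAND false = true
s13 = s8 OR s9 = true OR true = true
s14 = s13 NAND s9 = true NAND true = false
s16 = s3 NAND s9 = true NAND true = false

s14 = false; s16 = false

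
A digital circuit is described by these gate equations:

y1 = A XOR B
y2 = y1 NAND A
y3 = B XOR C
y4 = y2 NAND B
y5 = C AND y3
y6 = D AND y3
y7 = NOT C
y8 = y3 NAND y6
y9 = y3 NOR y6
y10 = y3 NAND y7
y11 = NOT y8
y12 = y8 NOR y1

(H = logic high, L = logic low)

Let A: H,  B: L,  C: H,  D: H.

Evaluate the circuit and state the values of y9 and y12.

y9 = L, y12 = L

y1 = A XOR B = H XOR L = H
y3 = B XOR C = L XOR H = H
y6 = D AND y3 = H AND H = H
y8 = y3 NAND y6 = H NAND H = L
y9 = y3 NOR y6 = H NOR H = L
y12 = y8 NOR y1 = L NOR H = L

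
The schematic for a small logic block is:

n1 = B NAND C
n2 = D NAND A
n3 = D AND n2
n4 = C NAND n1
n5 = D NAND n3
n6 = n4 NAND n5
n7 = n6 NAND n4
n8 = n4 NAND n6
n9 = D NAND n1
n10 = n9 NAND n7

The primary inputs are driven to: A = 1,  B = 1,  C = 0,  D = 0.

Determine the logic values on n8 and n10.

n1 = B NAND C = 1 NAND 0 = 1
n2 = D NAND A = 0 NAND 1 = 1
n3 = D AND n2 = 0 AND 1 = 0
n4 = C NAND n1 = 0 NAND 1 = 1
n5 = D NAND n3 = 0 NAND 0 = 1
n6 = n4 NAND n5 = 1 NAND 1 = 0
n7 = n6 NAND n4 = 0 NAND 1 = 1
n8 = n4 NAND n6 = 1 NAND 0 = 1
n9 = D NAND n1 = 0 NAND 1 = 1
n10 = n9 NAND n7 = 1 NAND 1 = 0

n8 = 1, n10 = 0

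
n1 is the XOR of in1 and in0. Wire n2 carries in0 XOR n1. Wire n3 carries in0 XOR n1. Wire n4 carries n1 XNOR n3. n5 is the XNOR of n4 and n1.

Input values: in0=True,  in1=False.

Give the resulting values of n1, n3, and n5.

n1 = in1 XOR in0 = False XOR True = True
n3 = in0 XOR n1 = True XOR True = False
n4 = n1 XNOR n3 = True XNOR False = False
n5 = n4 XNOR n1 = False XNOR True = False

n1 = True, n3 = False, n5 = False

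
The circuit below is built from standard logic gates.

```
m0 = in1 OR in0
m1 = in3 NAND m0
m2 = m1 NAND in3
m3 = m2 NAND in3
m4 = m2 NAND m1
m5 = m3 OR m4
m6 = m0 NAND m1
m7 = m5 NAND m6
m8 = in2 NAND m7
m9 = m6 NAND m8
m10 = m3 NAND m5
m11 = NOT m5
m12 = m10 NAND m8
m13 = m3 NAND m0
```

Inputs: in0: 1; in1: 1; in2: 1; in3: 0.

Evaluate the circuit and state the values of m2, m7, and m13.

m2 = 1, m7 = 1, m13 = 0

m0 = in1 OR in0 = 1 OR 1 = 1
m1 = in3 NAND m0 = 0 NAND 1 = 1
m2 = m1 NAND in3 = 1 NAND 0 = 1
m3 = m2 NAND in3 = 1 NAND 0 = 1
m4 = m2 NAND m1 = 1 NAND 1 = 0
m5 = m3 OR m4 = 1 OR 0 = 1
m6 = m0 NAND m1 = 1 NAND 1 = 0
m7 = m5 NAND m6 = 1 NAND 0 = 1
m13 = m3 NAND m0 = 1 NAND 1 = 0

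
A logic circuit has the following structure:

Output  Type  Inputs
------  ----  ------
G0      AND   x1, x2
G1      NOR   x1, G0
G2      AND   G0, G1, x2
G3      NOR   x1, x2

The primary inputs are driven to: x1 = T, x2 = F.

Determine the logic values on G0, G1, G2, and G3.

G0 = F, G1 = F, G2 = F, G3 = F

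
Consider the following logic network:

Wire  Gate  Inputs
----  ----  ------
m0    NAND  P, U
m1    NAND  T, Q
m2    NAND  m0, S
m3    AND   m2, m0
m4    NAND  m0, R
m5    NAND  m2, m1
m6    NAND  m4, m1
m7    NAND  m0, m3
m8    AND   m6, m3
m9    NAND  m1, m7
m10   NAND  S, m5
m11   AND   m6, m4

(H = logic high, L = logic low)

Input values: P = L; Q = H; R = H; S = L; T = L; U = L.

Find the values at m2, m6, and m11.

m0 = P NAND U = L NAND L = H
m1 = T NAND Q = L NAND H = H
m2 = m0 NAND S = H NAND L = H
m4 = m0 NAND R = H NAND H = L
m6 = m4 NAND m1 = L NAND H = H
m11 = m6 AND m4 = H AND L = L

m2 = H, m6 = H, m11 = L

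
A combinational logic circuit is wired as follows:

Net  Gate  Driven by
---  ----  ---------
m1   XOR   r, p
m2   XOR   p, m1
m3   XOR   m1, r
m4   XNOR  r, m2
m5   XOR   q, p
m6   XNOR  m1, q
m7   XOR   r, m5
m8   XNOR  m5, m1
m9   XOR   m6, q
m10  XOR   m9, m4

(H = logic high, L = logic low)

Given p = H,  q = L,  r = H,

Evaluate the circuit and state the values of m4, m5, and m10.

m4 = H; m5 = H; m10 = L

m1 = r XOR p = H XOR H = L
m2 = p XOR m1 = H XOR L = H
m4 = r XNOR m2 = H XNOR H = H
m5 = q XOR p = L XOR H = H
m6 = m1 XNOR q = L XNOR L = H
m9 = m6 XOR q = H XOR L = H
m10 = m9 XOR m4 = H XOR H = L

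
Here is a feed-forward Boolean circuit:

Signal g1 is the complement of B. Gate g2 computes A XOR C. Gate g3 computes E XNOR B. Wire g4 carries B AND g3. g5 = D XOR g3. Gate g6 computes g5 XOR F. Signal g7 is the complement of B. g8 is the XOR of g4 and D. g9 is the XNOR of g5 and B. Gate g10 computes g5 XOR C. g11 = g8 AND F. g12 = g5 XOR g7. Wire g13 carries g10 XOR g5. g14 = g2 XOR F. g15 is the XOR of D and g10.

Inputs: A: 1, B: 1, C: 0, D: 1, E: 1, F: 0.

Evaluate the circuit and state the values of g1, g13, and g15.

g1 = 0, g13 = 0, g15 = 1

g1 = NOT B = NOT 1 = 0
g3 = E XNOR B = 1 XNOR 1 = 1
g5 = D XOR g3 = 1 XOR 1 = 0
g10 = g5 XOR C = 0 XOR 0 = 0
g13 = g10 XOR g5 = 0 XOR 0 = 0
g15 = D XOR g10 = 1 XOR 0 = 1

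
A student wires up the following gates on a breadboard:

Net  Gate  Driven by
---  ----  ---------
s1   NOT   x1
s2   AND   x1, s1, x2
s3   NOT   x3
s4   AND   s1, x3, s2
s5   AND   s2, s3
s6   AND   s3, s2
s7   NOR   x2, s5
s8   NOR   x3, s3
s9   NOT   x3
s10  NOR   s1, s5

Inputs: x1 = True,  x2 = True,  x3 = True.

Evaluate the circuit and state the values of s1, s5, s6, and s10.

s1 = False, s5 = False, s6 = False, s10 = True

s1 = NOT x1 = NOT True = False
s2 = x1 AND s1 AND x2 = True AND False AND True = False
s3 = NOT x3 = NOT True = False
s5 = s2 AND s3 = False AND False = False
s6 = s3 AND s2 = False AND False = False
s10 = s1 NOR s5 = False NOR False = True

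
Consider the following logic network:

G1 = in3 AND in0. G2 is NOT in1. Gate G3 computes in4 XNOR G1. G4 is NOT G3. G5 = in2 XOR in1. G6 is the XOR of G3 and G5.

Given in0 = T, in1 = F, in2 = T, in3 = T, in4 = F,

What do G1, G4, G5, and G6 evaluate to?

G1 = T, G4 = T, G5 = T, G6 = T

G1 = in3 AND in0 = T AND T = T
G3 = in4 XNOR G1 = F XNOR T = F
G4 = NOT G3 = NOT F = T
G5 = in2 XOR in1 = T XOR F = T
G6 = G3 XOR G5 = F XOR T = T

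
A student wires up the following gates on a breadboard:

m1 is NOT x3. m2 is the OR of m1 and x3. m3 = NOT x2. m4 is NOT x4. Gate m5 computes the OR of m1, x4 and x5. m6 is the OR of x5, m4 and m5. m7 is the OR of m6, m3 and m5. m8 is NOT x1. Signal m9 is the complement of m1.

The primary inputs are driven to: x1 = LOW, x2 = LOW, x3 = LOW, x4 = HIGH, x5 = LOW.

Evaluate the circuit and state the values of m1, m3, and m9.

m1 = NOT x3 = NOT LOW = HIGH
m3 = NOT x2 = NOT LOW = HIGH
m9 = NOT m1 = NOT HIGH = LOW

m1 = HIGH, m3 = HIGH, m9 = LOW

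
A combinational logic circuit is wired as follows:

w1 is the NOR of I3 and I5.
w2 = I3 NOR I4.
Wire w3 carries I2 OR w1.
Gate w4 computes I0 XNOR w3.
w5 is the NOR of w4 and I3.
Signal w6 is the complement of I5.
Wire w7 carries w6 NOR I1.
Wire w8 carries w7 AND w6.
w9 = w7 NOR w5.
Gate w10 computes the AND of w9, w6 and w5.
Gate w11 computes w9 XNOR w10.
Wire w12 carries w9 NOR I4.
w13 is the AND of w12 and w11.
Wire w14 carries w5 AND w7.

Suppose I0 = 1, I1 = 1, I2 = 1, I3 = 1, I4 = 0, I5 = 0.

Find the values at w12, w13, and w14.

w12 = 0, w13 = 0, w14 = 0

w1 = I3 NOR I5 = 1 NOR 0 = 0
w3 = I2 OR w1 = 1 OR 0 = 1
w4 = I0 XNOR w3 = 1 XNOR 1 = 1
w5 = w4 NOR I3 = 1 NOR 1 = 0
w6 = NOT I5 = NOT 0 = 1
w7 = w6 NOR I1 = 1 NOR 1 = 0
w9 = w7 NOR w5 = 0 NOR 0 = 1
w10 = w9 AND w6 AND w5 = 1 AND 1 AND 0 = 0
w11 = w9 XNOR w10 = 1 XNOR 0 = 0
w12 = w9 NOR I4 = 1 NOR 0 = 0
w13 = w12 AND w11 = 0 AND 0 = 0
w14 = w5 AND w7 = 0 AND 0 = 0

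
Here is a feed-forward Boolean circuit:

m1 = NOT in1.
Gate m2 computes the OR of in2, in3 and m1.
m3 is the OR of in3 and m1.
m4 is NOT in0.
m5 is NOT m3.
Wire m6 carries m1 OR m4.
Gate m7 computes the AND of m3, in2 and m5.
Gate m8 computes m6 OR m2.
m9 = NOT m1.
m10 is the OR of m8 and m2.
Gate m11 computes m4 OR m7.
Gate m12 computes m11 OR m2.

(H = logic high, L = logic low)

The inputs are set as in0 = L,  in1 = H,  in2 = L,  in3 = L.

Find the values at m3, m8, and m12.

m3 = L, m8 = H, m12 = H

m1 = NOT in1 = NOT H = L
m2 = in2 OR in3 OR m1 = L OR L OR L = L
m3 = in3 OR m1 = L OR L = L
m4 = NOT in0 = NOT L = H
m5 = NOT m3 = NOT L = H
m6 = m1 OR m4 = L OR H = H
m7 = m3 AND in2 AND m5 = L AND L AND H = L
m8 = m6 OR m2 = H OR L = H
m11 = m4 OR m7 = H OR L = H
m12 = m11 OR m2 = H OR L = H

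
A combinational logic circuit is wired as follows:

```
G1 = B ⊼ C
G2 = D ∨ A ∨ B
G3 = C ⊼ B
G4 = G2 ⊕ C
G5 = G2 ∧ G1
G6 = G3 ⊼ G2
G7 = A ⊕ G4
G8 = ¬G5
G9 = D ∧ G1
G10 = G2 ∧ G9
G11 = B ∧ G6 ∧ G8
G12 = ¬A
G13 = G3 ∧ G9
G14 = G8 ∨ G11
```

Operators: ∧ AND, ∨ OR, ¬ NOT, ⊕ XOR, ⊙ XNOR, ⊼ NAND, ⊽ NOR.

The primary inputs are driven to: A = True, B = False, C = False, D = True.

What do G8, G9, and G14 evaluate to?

G8 = False; G9 = True; G14 = False

G1 = B NAND C = False NAND False = True
G2 = D OR A OR B = True OR True OR False = True
G3 = C NAND B = False NAND False = True
G5 = G2 AND G1 = True AND True = True
G6 = G3 NAND G2 = True NAND True = False
G8 = NOT G5 = NOT True = False
G9 = D AND G1 = True AND True = True
G11 = B AND G6 AND G8 = False AND False AND False = False
G14 = G8 OR G11 = False OR False = False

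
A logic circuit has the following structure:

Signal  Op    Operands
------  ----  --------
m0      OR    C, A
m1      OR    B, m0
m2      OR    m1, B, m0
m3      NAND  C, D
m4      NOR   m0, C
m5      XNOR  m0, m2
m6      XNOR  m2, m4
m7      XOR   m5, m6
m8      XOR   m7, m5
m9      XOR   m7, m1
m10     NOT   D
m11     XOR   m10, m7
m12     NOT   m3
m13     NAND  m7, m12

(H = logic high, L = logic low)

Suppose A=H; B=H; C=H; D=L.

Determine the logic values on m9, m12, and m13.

m9 = L; m12 = L; m13 = H

m0 = C OR A = H OR H = H
m1 = B OR m0 = H OR H = H
m2 = m1 OR B OR m0 = H OR H OR H = H
m3 = C NAND D = H NAND L = H
m4 = m0 NOR C = H NOR H = L
m5 = m0 XNOR m2 = H XNOR H = H
m6 = m2 XNOR m4 = H XNOR L = L
m7 = m5 XOR m6 = H XOR L = H
m9 = m7 XOR m1 = H XOR H = L
m12 = NOT m3 = NOT H = L
m13 = m7 NAND m12 = H NAND L = H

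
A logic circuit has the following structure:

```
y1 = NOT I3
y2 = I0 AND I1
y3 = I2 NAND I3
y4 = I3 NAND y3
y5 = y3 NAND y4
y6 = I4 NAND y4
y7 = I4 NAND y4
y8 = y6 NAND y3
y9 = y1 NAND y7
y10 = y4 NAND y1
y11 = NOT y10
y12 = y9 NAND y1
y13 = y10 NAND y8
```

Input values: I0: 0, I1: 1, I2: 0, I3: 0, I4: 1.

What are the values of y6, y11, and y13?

y1 = NOT I3 = NOT 0 = 1
y3 = I2 NAND I3 = 0 NAND 0 = 1
y4 = I3 NAND y3 = 0 NAND 1 = 1
y6 = I4 NAND y4 = 1 NAND 1 = 0
y8 = y6 NAND y3 = 0 NAND 1 = 1
y10 = y4 NAND y1 = 1 NAND 1 = 0
y11 = NOT y10 = NOT 0 = 1
y13 = y10 NAND y8 = 0 NAND 1 = 1

y6 = 0, y11 = 1, y13 = 1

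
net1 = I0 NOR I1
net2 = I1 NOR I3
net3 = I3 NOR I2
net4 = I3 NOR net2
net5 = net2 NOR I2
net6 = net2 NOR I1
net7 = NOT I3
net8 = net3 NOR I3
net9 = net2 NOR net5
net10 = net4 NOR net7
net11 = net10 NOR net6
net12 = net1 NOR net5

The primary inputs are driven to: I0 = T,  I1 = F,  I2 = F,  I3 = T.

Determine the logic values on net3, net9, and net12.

net1 = I0 NOR I1 = T NOR F = F
net2 = I1 NOR I3 = F NOR T = F
net3 = I3 NOR I2 = T NOR F = F
net5 = net2 NOR I2 = F NOR F = T
net9 = net2 NOR net5 = F NOR T = F
net12 = net1 NOR net5 = F NOR T = F

net3 = F; net9 = F; net12 = F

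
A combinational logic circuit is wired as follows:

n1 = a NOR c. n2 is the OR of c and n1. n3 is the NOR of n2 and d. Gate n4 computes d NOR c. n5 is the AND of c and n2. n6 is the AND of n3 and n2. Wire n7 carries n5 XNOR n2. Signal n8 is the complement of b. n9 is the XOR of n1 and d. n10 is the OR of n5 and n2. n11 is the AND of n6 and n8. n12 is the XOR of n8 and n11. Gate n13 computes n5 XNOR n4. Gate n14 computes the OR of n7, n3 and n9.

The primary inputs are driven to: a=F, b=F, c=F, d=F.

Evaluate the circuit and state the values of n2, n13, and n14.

n2 = T  n13 = F  n14 = T

n1 = a NOR c = F NOR F = T
n2 = c OR n1 = F OR T = T
n3 = n2 NOR d = T NOR F = F
n4 = d NOR c = F NOR F = T
n5 = c AND n2 = F AND T = F
n7 = n5 XNOR n2 = F XNOR T = F
n9 = n1 XOR d = T XOR F = T
n13 = n5 XNOR n4 = F XNOR T = F
n14 = n7 OR n3 OR n9 = F OR F OR T = T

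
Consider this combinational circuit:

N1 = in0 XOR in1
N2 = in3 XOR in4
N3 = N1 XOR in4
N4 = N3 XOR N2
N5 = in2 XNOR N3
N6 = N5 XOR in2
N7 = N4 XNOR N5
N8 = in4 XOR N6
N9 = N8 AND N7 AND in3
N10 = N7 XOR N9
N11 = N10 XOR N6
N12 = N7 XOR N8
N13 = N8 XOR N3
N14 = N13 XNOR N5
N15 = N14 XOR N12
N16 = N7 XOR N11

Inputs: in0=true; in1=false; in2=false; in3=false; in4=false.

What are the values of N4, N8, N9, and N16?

N4 = true; N8 = false; N9 = false; N16 = false

N1 = in0 XOR in1 = true XOR false = true
N2 = in3 XOR in4 = false XOR false = false
N3 = N1 XOR in4 = true XOR false = true
N4 = N3 XOR N2 = true XOR false = true
N5 = in2 XNOR N3 = false XNOR true = false
N6 = N5 XOR in2 = false XOR false = false
N7 = N4 XNOR N5 = true XNOR false = false
N8 = in4 XOR N6 = false XOR false = false
N9 = N8 AND N7 AND in3 = false AND false AND false = false
N10 = N7 XOR N9 = false XOR false = false
N11 = N10 XOR N6 = false XOR false = false
N16 = N7 XOR N11 = false XOR false = false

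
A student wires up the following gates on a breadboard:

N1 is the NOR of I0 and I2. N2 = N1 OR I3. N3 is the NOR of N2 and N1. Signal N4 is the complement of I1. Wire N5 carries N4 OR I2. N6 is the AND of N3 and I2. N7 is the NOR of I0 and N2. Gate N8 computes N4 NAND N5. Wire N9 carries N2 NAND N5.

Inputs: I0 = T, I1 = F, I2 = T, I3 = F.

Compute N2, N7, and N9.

N1 = I0 NOR I2 = T NOR T = F
N2 = N1 OR I3 = F OR F = F
N4 = NOT I1 = NOT F = T
N5 = N4 OR I2 = T OR T = T
N7 = I0 NOR N2 = T NOR F = F
N9 = N2 NAND N5 = F NAND T = T

N2 = F  N7 = F  N9 = T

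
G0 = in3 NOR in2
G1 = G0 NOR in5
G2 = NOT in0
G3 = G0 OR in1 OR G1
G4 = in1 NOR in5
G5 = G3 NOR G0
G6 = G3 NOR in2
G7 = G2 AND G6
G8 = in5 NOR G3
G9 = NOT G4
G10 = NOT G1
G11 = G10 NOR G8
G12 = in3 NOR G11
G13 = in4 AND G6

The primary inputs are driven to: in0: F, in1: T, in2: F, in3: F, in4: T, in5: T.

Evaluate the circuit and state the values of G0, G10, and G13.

G0 = T; G10 = T; G13 = F

G0 = in3 NOR in2 = F NOR F = T
G1 = G0 NOR in5 = T NOR T = F
G3 = G0 OR in1 OR G1 = T OR T OR F = T
G6 = G3 NOR in2 = T NOR F = F
G10 = NOT G1 = NOT F = T
G13 = in4 AND G6 = T AND F = F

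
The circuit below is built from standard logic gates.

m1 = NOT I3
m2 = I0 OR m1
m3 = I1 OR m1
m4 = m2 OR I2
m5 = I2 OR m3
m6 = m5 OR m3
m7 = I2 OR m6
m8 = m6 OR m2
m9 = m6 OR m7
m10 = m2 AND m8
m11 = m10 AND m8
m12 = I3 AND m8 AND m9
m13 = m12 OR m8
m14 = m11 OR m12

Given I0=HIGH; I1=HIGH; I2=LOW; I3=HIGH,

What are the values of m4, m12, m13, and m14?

m4 = HIGH; m12 = HIGH; m13 = HIGH; m14 = HIGH

m1 = NOT I3 = NOT HIGH = LOW
m2 = I0 OR m1 = HIGH OR LOW = HIGH
m3 = I1 OR m1 = HIGH OR LOW = HIGH
m4 = m2 OR I2 = HIGH OR LOW = HIGH
m5 = I2 OR m3 = LOW OR HIGH = HIGH
m6 = m5 OR m3 = HIGH OR HIGH = HIGH
m7 = I2 OR m6 = LOW OR HIGH = HIGH
m8 = m6 OR m2 = HIGH OR HIGH = HIGH
m9 = m6 OR m7 = HIGH OR HIGH = HIGH
m10 = m2 AND m8 = HIGH AND HIGH = HIGH
m11 = m10 AND m8 = HIGH AND HIGH = HIGH
m12 = I3 AND m8 AND m9 = HIGH AND HIGH AND HIGH = HIGH
m13 = m12 OR m8 = HIGH OR HIGH = HIGH
m14 = m11 OR m12 = HIGH OR HIGH = HIGH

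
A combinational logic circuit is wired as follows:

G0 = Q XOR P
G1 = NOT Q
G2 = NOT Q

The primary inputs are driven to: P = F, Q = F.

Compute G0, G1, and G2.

G0 = Q XOR P = F XOR F = F
G1 = NOT Q = NOT F = T
G2 = NOT Q = NOT F = T

G0 = F, G1 = T, G2 = T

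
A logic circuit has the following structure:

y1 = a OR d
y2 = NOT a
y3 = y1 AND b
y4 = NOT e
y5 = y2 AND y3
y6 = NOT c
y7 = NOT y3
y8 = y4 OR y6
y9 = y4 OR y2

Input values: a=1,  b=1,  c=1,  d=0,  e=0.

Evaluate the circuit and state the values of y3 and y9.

y3 = 1, y9 = 1

y1 = a OR d = 1 OR 0 = 1
y2 = NOT a = NOT 1 = 0
y3 = y1 AND b = 1 AND 1 = 1
y4 = NOT e = NOT 0 = 1
y9 = y4 OR y2 = 1 OR 0 = 1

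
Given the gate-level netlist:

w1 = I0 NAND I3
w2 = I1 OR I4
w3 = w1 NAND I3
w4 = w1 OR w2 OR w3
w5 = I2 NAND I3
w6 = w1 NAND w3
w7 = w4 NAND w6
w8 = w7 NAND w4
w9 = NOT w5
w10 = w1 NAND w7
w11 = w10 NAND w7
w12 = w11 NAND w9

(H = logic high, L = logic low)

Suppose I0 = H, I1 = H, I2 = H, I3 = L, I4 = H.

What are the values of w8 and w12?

w1 = I0 NAND I3 = H NAND L = H
w2 = I1 OR I4 = H OR H = H
w3 = w1 NAND I3 = H NAND L = H
w4 = w1 OR w2 OR w3 = H OR H OR H = H
w5 = I2 NAND I3 = H NAND L = H
w6 = w1 NAND w3 = H NAND H = L
w7 = w4 NAND w6 = H NAND L = H
w8 = w7 NAND w4 = H NAND H = L
w9 = NOT w5 = NOT H = L
w10 = w1 NAND w7 = H NAND H = L
w11 = w10 NAND w7 = L NAND H = H
w12 = w11 NAND w9 = H NAND L = H

w8 = L  w12 = H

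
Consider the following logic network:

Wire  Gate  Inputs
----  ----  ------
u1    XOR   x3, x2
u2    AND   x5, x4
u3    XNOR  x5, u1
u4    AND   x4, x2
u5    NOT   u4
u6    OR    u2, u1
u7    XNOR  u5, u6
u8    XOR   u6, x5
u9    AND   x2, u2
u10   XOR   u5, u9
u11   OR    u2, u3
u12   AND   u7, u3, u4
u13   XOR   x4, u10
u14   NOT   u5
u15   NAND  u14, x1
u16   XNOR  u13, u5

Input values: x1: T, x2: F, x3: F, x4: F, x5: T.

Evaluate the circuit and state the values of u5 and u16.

u2 = x5 AND x4 = T AND F = F
u4 = x4 AND x2 = F AND F = F
u5 = NOT u4 = NOT F = T
u9 = x2 AND u2 = F AND F = F
u10 = u5 XOR u9 = T XOR F = T
u13 = x4 XOR u10 = F XOR T = T
u16 = u13 XNOR u5 = T XNOR T = T

u5 = T  u16 = T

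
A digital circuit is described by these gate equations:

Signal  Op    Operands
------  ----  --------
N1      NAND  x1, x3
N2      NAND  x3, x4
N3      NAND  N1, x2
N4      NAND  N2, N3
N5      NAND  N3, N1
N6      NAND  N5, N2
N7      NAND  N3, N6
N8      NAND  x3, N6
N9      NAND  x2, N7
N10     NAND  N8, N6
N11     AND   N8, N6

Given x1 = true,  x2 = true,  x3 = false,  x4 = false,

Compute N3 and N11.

N3 = false, N11 = false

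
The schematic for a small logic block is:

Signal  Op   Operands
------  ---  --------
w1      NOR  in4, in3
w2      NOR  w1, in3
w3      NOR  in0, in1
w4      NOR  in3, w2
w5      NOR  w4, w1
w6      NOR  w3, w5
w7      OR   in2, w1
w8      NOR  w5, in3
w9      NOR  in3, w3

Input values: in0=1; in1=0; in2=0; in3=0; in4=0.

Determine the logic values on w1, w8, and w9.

w1 = 1, w8 = 1, w9 = 1

w1 = in4 NOR in3 = 0 NOR 0 = 1
w2 = w1 NOR in3 = 1 NOR 0 = 0
w3 = in0 NOR in1 = 1 NOR 0 = 0
w4 = in3 NOR w2 = 0 NOR 0 = 1
w5 = w4 NOR w1 = 1 NOR 1 = 0
w8 = w5 NOR in3 = 0 NOR 0 = 1
w9 = in3 NOR w3 = 0 NOR 0 = 1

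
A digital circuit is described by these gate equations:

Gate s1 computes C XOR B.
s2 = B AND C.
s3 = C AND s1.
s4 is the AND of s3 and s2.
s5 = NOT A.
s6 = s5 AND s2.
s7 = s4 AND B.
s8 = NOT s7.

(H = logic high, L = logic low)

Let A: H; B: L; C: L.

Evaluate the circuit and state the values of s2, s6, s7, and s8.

s1 = C XOR B = L XOR L = L
s2 = B AND C = L AND L = L
s3 = C AND s1 = L AND L = L
s4 = s3 AND s2 = L AND L = L
s5 = NOT A = NOT H = L
s6 = s5 AND s2 = L AND L = L
s7 = s4 AND B = L AND L = L
s8 = NOT s7 = NOT L = H

s2 = L  s6 = L  s7 = L  s8 = H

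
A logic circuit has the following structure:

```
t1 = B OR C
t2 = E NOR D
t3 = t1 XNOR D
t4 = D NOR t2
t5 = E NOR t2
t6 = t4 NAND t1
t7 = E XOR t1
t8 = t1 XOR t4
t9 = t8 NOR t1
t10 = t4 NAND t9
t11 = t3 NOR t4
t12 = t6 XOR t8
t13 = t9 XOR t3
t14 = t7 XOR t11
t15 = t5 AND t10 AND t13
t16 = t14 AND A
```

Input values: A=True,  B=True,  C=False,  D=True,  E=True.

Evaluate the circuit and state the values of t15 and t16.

t15 = False, t16 = False

t1 = B OR C = True OR False = True
t2 = E NOR D = True NOR True = False
t3 = t1 XNOR D = True XNOR True = True
t4 = D NOR t2 = True NOR False = False
t5 = E NOR t2 = True NOR False = False
t7 = E XOR t1 = True XOR True = False
t8 = t1 XOR t4 = True XOR False = True
t9 = t8 NOR t1 = True NOR True = False
t10 = t4 NAND t9 = False NAND False = True
t11 = t3 NOR t4 = True NOR False = False
t13 = t9 XOR t3 = False XOR True = True
t14 = t7 XOR t11 = False XOR False = False
t15 = t5 AND t10 AND t13 = False AND True AND True = False
t16 = t14 AND A = False AND True = False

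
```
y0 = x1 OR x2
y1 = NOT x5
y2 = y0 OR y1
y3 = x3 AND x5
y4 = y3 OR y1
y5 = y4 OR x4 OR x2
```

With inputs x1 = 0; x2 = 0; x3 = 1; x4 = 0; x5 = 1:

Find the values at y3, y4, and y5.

y3 = 1, y4 = 1, y5 = 1

y1 = NOT x5 = NOT 1 = 0
y3 = x3 AND x5 = 1 AND 1 = 1
y4 = y3 OR y1 = 1 OR 0 = 1
y5 = y4 OR x4 OR x2 = 1 OR 0 OR 0 = 1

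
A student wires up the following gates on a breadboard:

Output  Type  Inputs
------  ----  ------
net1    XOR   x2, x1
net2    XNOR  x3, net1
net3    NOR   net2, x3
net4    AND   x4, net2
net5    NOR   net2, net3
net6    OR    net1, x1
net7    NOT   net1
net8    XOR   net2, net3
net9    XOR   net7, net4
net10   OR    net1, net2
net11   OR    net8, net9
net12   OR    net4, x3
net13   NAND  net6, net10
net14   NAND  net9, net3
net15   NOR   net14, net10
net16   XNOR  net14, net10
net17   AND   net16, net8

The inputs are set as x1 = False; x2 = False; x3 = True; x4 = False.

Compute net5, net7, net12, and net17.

net5 = True, net7 = True, net12 = True, net17 = False

net1 = x2 XOR x1 = False XOR False = False
net2 = x3 XNOR net1 = True XNOR False = False
net3 = net2 NOR x3 = False NOR True = False
net4 = x4 AND net2 = False AND False = False
net5 = net2 NOR net3 = False NOR False = True
net7 = NOT net1 = NOT False = True
net8 = net2 XOR net3 = False XOR False = False
net9 = net7 XOR net4 = True XOR False = True
net10 = net1 OR net2 = False OR False = False
net12 = net4 OR x3 = False OR True = True
net14 = net9 NAND net3 = True NAND False = True
net16 = net14 XNOR net10 = True XNOR False = False
net17 = net16 AND net8 = False AND False = False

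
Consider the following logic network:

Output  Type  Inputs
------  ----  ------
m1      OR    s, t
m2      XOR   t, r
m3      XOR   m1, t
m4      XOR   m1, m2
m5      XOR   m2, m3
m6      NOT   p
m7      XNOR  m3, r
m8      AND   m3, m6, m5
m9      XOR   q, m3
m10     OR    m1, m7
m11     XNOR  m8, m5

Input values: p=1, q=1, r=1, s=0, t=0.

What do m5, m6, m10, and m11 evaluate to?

m1 = s OR t = 0 OR 0 = 0
m2 = t XOR r = 0 XOR 1 = 1
m3 = m1 XOR t = 0 XOR 0 = 0
m5 = m2 XOR m3 = 1 XOR 0 = 1
m6 = NOT p = NOT 1 = 0
m7 = m3 XNOR r = 0 XNOR 1 = 0
m8 = m3 AND m6 AND m5 = 0 AND 0 AND 1 = 0
m10 = m1 OR m7 = 0 OR 0 = 0
m11 = m8 XNOR m5 = 0 XNOR 1 = 0

m5 = 1, m6 = 0, m10 = 0, m11 = 0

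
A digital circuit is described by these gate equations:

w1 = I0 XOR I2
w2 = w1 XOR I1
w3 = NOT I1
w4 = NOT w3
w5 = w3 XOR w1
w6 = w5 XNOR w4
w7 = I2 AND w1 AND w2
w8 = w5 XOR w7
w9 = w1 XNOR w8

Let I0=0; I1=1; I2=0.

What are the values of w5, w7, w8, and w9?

w1 = I0 XOR I2 = 0 XOR 0 = 0
w2 = w1 XOR I1 = 0 XOR 1 = 1
w3 = NOT I1 = NOT 1 = 0
w5 = w3 XOR w1 = 0 XOR 0 = 0
w7 = I2 AND w1 AND w2 = 0 AND 0 AND 1 = 0
w8 = w5 XOR w7 = 0 XOR 0 = 0
w9 = w1 XNOR w8 = 0 XNOR 0 = 1

w5 = 0, w7 = 0, w8 = 0, w9 = 1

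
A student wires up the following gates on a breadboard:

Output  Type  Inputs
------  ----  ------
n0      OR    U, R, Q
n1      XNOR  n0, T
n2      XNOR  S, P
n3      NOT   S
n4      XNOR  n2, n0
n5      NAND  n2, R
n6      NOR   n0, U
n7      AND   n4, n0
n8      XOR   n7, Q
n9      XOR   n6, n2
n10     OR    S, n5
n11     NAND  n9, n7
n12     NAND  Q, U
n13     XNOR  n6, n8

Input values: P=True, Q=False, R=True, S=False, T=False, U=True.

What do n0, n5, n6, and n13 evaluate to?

n0 = True, n5 = True, n6 = False, n13 = True

n0 = U OR R OR Q = True OR True OR False = True
n2 = S XNOR P = False XNOR True = False
n4 = n2 XNOR n0 = False XNOR True = False
n5 = n2 NAND R = False NAND True = True
n6 = n0 NOR U = True NOR True = False
n7 = n4 AND n0 = False AND True = False
n8 = n7 XOR Q = False XOR False = False
n13 = n6 XNOR n8 = False XNOR False = True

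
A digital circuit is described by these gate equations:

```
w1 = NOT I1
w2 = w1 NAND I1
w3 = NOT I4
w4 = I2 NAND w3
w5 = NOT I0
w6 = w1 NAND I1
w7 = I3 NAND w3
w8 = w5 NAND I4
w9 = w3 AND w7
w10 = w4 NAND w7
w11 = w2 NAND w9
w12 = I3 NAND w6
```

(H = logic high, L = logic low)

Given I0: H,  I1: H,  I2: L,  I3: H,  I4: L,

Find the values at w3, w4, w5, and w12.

w1 = NOT I1 = NOT H = L
w3 = NOT I4 = NOT L = H
w4 = I2 NAND w3 = L NAND H = H
w5 = NOT I0 = NOT H = L
w6 = w1 NAND I1 = L NAND H = H
w12 = I3 NAND w6 = H NAND H = L

w3 = H  w4 = H  w5 = L  w12 = L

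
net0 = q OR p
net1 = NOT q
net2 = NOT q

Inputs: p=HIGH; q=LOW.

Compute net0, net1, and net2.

net0 = HIGH, net1 = HIGH, net2 = HIGH

net0 = LOW OR HIGH = HIGH
net1 = NOT LOW = HIGH
net2 = NOT LOW = HIGH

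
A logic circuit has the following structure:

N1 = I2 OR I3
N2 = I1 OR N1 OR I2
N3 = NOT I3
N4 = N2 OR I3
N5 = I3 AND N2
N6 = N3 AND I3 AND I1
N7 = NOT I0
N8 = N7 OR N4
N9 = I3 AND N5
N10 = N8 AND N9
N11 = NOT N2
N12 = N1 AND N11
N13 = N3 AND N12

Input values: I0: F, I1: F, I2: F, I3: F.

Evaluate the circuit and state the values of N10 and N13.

N10 = F, N13 = F

N1 = I2 OR I3 = F OR F = F
N2 = I1 OR N1 OR I2 = F OR F OR F = F
N3 = NOT I3 = NOT F = T
N4 = N2 OR I3 = F OR F = F
N5 = I3 AND N2 = F AND F = F
N7 = NOT I0 = NOT F = T
N8 = N7 OR N4 = T OR F = T
N9 = I3 AND N5 = F AND F = F
N10 = N8 AND N9 = T AND F = F
N11 = NOT N2 = NOT F = T
N12 = N1 AND N11 = F AND T = F
N13 = N3 AND N12 = T AND F = F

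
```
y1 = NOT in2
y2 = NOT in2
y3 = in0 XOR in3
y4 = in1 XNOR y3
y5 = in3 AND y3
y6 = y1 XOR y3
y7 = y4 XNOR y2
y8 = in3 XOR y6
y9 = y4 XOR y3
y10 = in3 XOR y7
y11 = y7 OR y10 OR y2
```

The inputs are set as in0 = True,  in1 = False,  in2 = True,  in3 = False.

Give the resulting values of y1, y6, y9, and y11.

y1 = NOT in2 = NOT True = False
y2 = NOT in2 = NOT True = False
y3 = in0 XOR in3 = True XOR False = True
y4 = in1 XNOR y3 = False XNOR True = False
y6 = y1 XOR y3 = False XOR True = True
y7 = y4 XNOR y2 = False XNOR False = True
y9 = y4 XOR y3 = False XOR True = True
y10 = in3 XOR y7 = False XOR True = True
y11 = y7 OR y10 OR y2 = True OR True OR False = True

y1 = False  y6 = True  y9 = True  y11 = True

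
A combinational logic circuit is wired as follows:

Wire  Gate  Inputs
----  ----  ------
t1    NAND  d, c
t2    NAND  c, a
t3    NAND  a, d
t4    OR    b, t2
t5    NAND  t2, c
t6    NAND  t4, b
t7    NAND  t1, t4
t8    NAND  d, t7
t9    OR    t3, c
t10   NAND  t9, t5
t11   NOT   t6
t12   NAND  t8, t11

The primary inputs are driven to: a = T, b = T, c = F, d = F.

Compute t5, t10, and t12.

t5 = T, t10 = F, t12 = F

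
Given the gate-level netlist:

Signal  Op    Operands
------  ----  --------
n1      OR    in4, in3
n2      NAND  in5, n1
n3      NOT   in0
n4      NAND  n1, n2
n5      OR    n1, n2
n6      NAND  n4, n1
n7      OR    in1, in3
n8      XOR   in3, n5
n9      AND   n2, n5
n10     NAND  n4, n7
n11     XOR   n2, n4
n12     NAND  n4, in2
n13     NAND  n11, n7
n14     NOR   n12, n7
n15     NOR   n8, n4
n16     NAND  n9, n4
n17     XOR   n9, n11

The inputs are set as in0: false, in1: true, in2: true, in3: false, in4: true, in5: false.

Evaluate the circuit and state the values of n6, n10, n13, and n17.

n6 = true, n10 = true, n13 = false, n17 = false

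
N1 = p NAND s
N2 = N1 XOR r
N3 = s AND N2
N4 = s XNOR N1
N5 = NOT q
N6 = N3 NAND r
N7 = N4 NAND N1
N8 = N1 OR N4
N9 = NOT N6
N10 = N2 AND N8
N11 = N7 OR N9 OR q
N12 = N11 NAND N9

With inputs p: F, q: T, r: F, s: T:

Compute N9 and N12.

N9 = F; N12 = T

N1 = p NAND s = F NAND T = T
N2 = N1 XOR r = T XOR F = T
N3 = s AND N2 = T AND T = T
N4 = s XNOR N1 = T XNOR T = T
N6 = N3 NAND r = T NAND F = T
N7 = N4 NAND N1 = T NAND T = F
N9 = NOT N6 = NOT T = F
N11 = N7 OR N9 OR q = F OR F OR T = T
N12 = N11 NAND N9 = T NAND F = T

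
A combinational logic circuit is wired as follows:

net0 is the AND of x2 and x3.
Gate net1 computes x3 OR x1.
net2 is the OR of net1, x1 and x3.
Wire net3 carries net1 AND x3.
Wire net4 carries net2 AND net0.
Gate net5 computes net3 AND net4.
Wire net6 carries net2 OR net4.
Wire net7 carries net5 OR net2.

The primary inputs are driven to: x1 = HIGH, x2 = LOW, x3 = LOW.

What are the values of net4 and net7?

net4 = LOW; net7 = HIGH

net0 = x2 AND x3 = LOW AND LOW = LOW
net1 = x3 OR x1 = LOW OR HIGH = HIGH
net2 = net1 OR x1 OR x3 = HIGH OR HIGH OR LOW = HIGH
net3 = net1 AND x3 = HIGH AND LOW = LOW
net4 = net2 AND net0 = HIGH AND LOW = LOW
net5 = net3 AND net4 = LOW AND LOW = LOW
net7 = net5 OR net2 = LOW OR HIGH = HIGH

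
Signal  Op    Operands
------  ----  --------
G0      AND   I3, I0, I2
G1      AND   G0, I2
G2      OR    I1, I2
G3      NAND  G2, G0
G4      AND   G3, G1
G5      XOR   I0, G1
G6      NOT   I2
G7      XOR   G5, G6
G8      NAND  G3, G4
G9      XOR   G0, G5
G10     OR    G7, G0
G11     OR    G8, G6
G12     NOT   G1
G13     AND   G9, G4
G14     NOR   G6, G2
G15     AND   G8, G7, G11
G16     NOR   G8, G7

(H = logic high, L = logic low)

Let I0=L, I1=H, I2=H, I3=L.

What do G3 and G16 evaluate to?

G3 = H; G16 = L

G0 = I3 AND I0 AND I2 = L AND L AND H = L
G1 = G0 AND I2 = L AND H = L
G2 = I1 OR I2 = H OR H = H
G3 = G2 NAND G0 = H NAND L = H
G4 = G3 AND G1 = H AND L = L
G5 = I0 XOR G1 = L XOR L = L
G6 = NOT I2 = NOT H = L
G7 = G5 XOR G6 = L XOR L = L
G8 = G3 NAND G4 = H NAND L = H
G16 = G8 NOR G7 = H NOR L = L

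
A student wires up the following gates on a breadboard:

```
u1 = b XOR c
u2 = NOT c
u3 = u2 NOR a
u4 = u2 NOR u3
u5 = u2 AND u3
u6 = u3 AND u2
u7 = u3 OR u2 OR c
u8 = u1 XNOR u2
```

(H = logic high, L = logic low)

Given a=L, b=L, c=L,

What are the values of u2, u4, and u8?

u2 = H; u4 = L; u8 = L

u1 = b XOR c = L XOR L = L
u2 = NOT c = NOT L = H
u3 = u2 NOR a = H NOR L = L
u4 = u2 NOR u3 = H NOR L = L
u8 = u1 XNOR u2 = L XNOR H = L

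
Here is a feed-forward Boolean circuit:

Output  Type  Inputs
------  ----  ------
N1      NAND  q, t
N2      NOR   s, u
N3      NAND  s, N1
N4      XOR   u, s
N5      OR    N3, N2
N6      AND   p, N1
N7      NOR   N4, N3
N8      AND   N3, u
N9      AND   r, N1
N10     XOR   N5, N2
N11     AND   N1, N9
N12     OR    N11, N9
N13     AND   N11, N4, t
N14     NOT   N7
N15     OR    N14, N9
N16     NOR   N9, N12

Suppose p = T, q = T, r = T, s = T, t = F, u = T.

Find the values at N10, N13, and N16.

N1 = q NAND t = T NAND F = T
N2 = s NOR u = T NOR T = F
N3 = s NAND N1 = T NAND T = F
N4 = u XOR s = T XOR T = F
N5 = N3 OR N2 = F OR F = F
N9 = r AND N1 = T AND T = T
N10 = N5 XOR N2 = F XOR F = F
N11 = N1 AND N9 = T AND T = T
N12 = N11 OR N9 = T OR T = T
N13 = N11 AND N4 AND t = T AND F AND F = F
N16 = N9 NOR N12 = T NOR T = F

N10 = F; N13 = F; N16 = F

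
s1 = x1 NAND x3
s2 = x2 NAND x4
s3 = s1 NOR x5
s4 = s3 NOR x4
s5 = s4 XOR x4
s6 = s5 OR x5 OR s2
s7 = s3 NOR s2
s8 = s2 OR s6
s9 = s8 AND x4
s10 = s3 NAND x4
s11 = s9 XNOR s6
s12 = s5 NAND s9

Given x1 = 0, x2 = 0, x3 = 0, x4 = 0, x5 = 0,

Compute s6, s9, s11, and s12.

s6 = 1, s9 = 0, s11 = 0, s12 = 1

s1 = x1 NAND x3 = 0 NAND 0 = 1
s2 = x2 NAND x4 = 0 NAND 0 = 1
s3 = s1 NOR x5 = 1 NOR 0 = 0
s4 = s3 NOR x4 = 0 NOR 0 = 1
s5 = s4 XOR x4 = 1 XOR 0 = 1
s6 = s5 OR x5 OR s2 = 1 OR 0 OR 1 = 1
s8 = s2 OR s6 = 1 OR 1 = 1
s9 = s8 AND x4 = 1 AND 0 = 0
s11 = s9 XNOR s6 = 0 XNOR 1 = 0
s12 = s5 NAND s9 = 1 NAND 0 = 1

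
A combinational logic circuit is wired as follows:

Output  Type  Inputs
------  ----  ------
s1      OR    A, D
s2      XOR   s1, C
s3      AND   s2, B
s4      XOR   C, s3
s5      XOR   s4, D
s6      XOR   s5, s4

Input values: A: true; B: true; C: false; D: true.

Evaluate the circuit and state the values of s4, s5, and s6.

s4 = true  s5 = false  s6 = true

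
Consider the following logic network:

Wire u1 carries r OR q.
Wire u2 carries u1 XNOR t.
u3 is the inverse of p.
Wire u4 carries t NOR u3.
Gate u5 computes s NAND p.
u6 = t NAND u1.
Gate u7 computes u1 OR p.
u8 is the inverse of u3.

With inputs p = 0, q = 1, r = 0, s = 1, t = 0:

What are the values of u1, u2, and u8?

u1 = r OR q = 0 OR 1 = 1
u2 = u1 XNOR t = 1 XNOR 0 = 0
u3 = NOT p = NOT 0 = 1
u8 = NOT u3 = NOT 1 = 0

u1 = 1  u2 = 0  u8 = 0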